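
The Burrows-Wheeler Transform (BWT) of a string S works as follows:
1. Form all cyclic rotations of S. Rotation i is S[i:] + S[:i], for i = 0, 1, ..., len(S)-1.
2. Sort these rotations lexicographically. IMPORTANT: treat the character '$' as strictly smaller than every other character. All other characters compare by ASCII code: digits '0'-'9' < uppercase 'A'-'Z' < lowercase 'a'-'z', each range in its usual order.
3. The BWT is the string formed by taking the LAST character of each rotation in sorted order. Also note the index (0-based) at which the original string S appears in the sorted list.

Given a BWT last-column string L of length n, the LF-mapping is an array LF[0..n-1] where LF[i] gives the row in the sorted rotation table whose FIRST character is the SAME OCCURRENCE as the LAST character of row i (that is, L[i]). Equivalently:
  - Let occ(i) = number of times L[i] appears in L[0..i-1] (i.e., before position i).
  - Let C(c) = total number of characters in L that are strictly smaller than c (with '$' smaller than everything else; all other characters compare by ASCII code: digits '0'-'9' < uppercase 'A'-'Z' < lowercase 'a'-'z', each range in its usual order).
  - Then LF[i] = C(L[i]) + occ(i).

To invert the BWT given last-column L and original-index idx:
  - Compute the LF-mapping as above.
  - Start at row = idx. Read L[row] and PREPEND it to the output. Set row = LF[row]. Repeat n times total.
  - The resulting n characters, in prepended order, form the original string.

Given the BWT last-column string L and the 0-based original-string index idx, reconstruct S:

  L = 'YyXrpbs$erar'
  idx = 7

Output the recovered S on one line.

Answer: raspberryXY$

Derivation:
LF mapping: 2 11 1 7 6 4 10 0 5 8 3 9
Walk LF starting at row 7, prepending L[row]:
  step 1: row=7, L[7]='$', prepend. Next row=LF[7]=0
  step 2: row=0, L[0]='Y', prepend. Next row=LF[0]=2
  step 3: row=2, L[2]='X', prepend. Next row=LF[2]=1
  step 4: row=1, L[1]='y', prepend. Next row=LF[1]=11
  step 5: row=11, L[11]='r', prepend. Next row=LF[11]=9
  step 6: row=9, L[9]='r', prepend. Next row=LF[9]=8
  step 7: row=8, L[8]='e', prepend. Next row=LF[8]=5
  step 8: row=5, L[5]='b', prepend. Next row=LF[5]=4
  step 9: row=4, L[4]='p', prepend. Next row=LF[4]=6
  step 10: row=6, L[6]='s', prepend. Next row=LF[6]=10
  step 11: row=10, L[10]='a', prepend. Next row=LF[10]=3
  step 12: row=3, L[3]='r', prepend. Next row=LF[3]=7
Reversed output: raspberryXY$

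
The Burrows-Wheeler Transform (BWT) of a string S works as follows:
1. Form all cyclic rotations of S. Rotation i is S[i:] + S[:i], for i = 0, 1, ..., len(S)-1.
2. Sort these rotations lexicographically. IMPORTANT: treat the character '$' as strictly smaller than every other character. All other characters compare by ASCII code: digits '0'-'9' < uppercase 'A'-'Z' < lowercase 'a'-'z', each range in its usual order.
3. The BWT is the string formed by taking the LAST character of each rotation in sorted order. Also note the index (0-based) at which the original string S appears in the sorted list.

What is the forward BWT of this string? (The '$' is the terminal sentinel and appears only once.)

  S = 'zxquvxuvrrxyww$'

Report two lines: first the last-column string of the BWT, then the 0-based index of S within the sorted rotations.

All 15 rotations (rotation i = S[i:]+S[:i]):
  rot[0] = zxquvxuvrrxyww$
  rot[1] = xquvxuvrrxyww$z
  rot[2] = quvxuvrrxyww$zx
  rot[3] = uvxuvrrxyww$zxq
  rot[4] = vxuvrrxyww$zxqu
  rot[5] = xuvrrxyww$zxquv
  rot[6] = uvrrxyww$zxquvx
  rot[7] = vrrxyww$zxquvxu
  rot[8] = rrxyww$zxquvxuv
  rot[9] = rxyww$zxquvxuvr
  rot[10] = xyww$zxquvxuvrr
  rot[11] = yww$zxquvxuvrrx
  rot[12] = ww$zxquvxuvrrxy
  rot[13] = w$zxquvxuvrrxyw
  rot[14] = $zxquvxuvrrxyww
Sorted (with $ < everything):
  sorted[0] = $zxquvxuvrrxyww  (last char: 'w')
  sorted[1] = quvxuvrrxyww$zx  (last char: 'x')
  sorted[2] = rrxyww$zxquvxuv  (last char: 'v')
  sorted[3] = rxyww$zxquvxuvr  (last char: 'r')
  sorted[4] = uvrrxyww$zxquvx  (last char: 'x')
  sorted[5] = uvxuvrrxyww$zxq  (last char: 'q')
  sorted[6] = vrrxyww$zxquvxu  (last char: 'u')
  sorted[7] = vxuvrrxyww$zxqu  (last char: 'u')
  sorted[8] = w$zxquvxuvrrxyw  (last char: 'w')
  sorted[9] = ww$zxquvxuvrrxy  (last char: 'y')
  sorted[10] = xquvxuvrrxyww$z  (last char: 'z')
  sorted[11] = xuvrrxyww$zxquv  (last char: 'v')
  sorted[12] = xyww$zxquvxuvrr  (last char: 'r')
  sorted[13] = yww$zxquvxuvrrx  (last char: 'x')
  sorted[14] = zxquvxuvrrxyww$  (last char: '$')
Last column: wxvrxquuwyzvrx$
Original string S is at sorted index 14

Answer: wxvrxquuwyzvrx$
14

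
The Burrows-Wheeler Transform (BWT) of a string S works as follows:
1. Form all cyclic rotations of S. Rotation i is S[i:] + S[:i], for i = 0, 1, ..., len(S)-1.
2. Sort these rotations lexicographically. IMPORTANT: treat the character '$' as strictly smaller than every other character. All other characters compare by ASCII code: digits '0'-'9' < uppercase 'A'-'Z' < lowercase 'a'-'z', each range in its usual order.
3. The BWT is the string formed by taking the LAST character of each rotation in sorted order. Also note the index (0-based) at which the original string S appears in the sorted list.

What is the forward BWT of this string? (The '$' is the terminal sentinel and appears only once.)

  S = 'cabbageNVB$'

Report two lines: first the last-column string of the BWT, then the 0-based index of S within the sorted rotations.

Answer: BVeNcbba$ga
8

Derivation:
All 11 rotations (rotation i = S[i:]+S[:i]):
  rot[0] = cabbageNVB$
  rot[1] = abbageNVB$c
  rot[2] = bbageNVB$ca
  rot[3] = bageNVB$cab
  rot[4] = ageNVB$cabb
  rot[5] = geNVB$cabba
  rot[6] = eNVB$cabbag
  rot[7] = NVB$cabbage
  rot[8] = VB$cabbageN
  rot[9] = B$cabbageNV
  rot[10] = $cabbageNVB
Sorted (with $ < everything):
  sorted[0] = $cabbageNVB  (last char: 'B')
  sorted[1] = B$cabbageNV  (last char: 'V')
  sorted[2] = NVB$cabbage  (last char: 'e')
  sorted[3] = VB$cabbageN  (last char: 'N')
  sorted[4] = abbageNVB$c  (last char: 'c')
  sorted[5] = ageNVB$cabb  (last char: 'b')
  sorted[6] = bageNVB$cab  (last char: 'b')
  sorted[7] = bbageNVB$ca  (last char: 'a')
  sorted[8] = cabbageNVB$  (last char: '$')
  sorted[9] = eNVB$cabbag  (last char: 'g')
  sorted[10] = geNVB$cabba  (last char: 'a')
Last column: BVeNcbba$ga
Original string S is at sorted index 8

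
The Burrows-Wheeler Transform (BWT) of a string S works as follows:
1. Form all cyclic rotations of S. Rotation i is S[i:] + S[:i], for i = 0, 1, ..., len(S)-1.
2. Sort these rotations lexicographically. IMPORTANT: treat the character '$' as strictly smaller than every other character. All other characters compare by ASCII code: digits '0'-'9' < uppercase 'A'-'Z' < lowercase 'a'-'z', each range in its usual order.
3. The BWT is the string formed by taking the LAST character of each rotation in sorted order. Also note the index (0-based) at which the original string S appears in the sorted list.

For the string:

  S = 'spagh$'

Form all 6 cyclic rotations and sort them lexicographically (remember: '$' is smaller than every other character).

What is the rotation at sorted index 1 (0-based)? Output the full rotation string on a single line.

Answer: agh$sp

Derivation:
All 6 rotations (rotation i = S[i:]+S[:i]):
  rot[0] = spagh$
  rot[1] = pagh$s
  rot[2] = agh$sp
  rot[3] = gh$spa
  rot[4] = h$spag
  rot[5] = $spagh
Sorted (with $ < everything):
  sorted[0] = $spagh
  sorted[1] = agh$sp
  sorted[2] = gh$spa
  sorted[3] = h$spag
  sorted[4] = pagh$s
  sorted[5] = spagh$
sorted[1] = agh$sp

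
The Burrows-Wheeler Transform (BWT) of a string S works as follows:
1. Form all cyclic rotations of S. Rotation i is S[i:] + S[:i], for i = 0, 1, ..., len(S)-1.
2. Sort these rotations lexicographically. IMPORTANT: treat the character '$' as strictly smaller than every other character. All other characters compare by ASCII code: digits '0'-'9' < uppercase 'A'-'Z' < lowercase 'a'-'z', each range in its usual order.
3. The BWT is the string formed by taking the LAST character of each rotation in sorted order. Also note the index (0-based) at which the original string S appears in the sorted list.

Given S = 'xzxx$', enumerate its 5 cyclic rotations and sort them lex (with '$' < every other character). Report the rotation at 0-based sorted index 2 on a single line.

Answer: xx$xz

Derivation:
All 5 rotations (rotation i = S[i:]+S[:i]):
  rot[0] = xzxx$
  rot[1] = zxx$x
  rot[2] = xx$xz
  rot[3] = x$xzx
  rot[4] = $xzxx
Sorted (with $ < everything):
  sorted[0] = $xzxx
  sorted[1] = x$xzx
  sorted[2] = xx$xz
  sorted[3] = xzxx$
  sorted[4] = zxx$x
sorted[2] = xx$xz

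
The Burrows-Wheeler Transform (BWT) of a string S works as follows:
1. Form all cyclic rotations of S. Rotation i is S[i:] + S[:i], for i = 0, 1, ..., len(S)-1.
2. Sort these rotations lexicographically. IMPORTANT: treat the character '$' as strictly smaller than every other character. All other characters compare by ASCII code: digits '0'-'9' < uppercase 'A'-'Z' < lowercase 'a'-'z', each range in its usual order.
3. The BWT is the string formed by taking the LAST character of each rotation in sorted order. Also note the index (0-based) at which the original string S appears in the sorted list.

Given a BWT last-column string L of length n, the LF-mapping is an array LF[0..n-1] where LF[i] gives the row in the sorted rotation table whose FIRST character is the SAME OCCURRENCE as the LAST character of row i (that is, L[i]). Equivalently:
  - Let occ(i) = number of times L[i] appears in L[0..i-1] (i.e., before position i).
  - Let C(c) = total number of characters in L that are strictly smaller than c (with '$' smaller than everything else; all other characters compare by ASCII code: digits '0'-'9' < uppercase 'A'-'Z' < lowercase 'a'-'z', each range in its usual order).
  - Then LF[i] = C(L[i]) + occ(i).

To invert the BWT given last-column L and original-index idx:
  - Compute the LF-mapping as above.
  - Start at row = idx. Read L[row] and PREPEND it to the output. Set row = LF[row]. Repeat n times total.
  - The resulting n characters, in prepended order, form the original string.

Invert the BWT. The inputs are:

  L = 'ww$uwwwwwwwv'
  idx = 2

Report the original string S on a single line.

Answer: vwwwwwwwwuw$

Derivation:
LF mapping: 3 4 0 1 5 6 7 8 9 10 11 2
Walk LF starting at row 2, prepending L[row]:
  step 1: row=2, L[2]='$', prepend. Next row=LF[2]=0
  step 2: row=0, L[0]='w', prepend. Next row=LF[0]=3
  step 3: row=3, L[3]='u', prepend. Next row=LF[3]=1
  step 4: row=1, L[1]='w', prepend. Next row=LF[1]=4
  step 5: row=4, L[4]='w', prepend. Next row=LF[4]=5
  step 6: row=5, L[5]='w', prepend. Next row=LF[5]=6
  step 7: row=6, L[6]='w', prepend. Next row=LF[6]=7
  step 8: row=7, L[7]='w', prepend. Next row=LF[7]=8
  step 9: row=8, L[8]='w', prepend. Next row=LF[8]=9
  step 10: row=9, L[9]='w', prepend. Next row=LF[9]=10
  step 11: row=10, L[10]='w', prepend. Next row=LF[10]=11
  step 12: row=11, L[11]='v', prepend. Next row=LF[11]=2
Reversed output: vwwwwwwwwuw$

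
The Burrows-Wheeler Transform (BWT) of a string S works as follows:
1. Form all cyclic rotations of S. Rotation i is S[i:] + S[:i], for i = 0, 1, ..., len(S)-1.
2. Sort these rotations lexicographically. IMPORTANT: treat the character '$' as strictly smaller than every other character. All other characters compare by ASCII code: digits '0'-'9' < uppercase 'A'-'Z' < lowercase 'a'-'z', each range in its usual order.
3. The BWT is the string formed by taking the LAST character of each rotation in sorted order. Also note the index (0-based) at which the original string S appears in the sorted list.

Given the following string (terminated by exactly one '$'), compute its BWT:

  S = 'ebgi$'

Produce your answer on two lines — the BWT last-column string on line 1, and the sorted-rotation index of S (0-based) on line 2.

Answer: ie$bg
2

Derivation:
All 5 rotations (rotation i = S[i:]+S[:i]):
  rot[0] = ebgi$
  rot[1] = bgi$e
  rot[2] = gi$eb
  rot[3] = i$ebg
  rot[4] = $ebgi
Sorted (with $ < everything):
  sorted[0] = $ebgi  (last char: 'i')
  sorted[1] = bgi$e  (last char: 'e')
  sorted[2] = ebgi$  (last char: '$')
  sorted[3] = gi$eb  (last char: 'b')
  sorted[4] = i$ebg  (last char: 'g')
Last column: ie$bg
Original string S is at sorted index 2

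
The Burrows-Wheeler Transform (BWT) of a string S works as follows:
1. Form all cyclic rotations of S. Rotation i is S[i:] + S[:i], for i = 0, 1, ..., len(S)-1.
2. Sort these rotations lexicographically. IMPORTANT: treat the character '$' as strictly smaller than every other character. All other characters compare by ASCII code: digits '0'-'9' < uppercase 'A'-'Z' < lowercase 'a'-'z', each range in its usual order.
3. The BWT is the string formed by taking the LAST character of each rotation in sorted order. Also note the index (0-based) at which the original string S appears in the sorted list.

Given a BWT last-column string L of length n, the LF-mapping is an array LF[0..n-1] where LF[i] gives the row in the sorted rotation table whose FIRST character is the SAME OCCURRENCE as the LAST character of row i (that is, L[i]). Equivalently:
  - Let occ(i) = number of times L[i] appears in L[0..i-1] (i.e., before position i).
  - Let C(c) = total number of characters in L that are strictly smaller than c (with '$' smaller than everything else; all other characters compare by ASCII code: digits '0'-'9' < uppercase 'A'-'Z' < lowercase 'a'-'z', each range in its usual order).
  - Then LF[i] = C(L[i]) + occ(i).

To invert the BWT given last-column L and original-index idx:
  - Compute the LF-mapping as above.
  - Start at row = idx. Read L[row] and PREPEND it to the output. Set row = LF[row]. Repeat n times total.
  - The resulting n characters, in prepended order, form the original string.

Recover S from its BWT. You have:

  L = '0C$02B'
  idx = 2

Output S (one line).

LF mapping: 1 5 0 2 3 4
Walk LF starting at row 2, prepending L[row]:
  step 1: row=2, L[2]='$', prepend. Next row=LF[2]=0
  step 2: row=0, L[0]='0', prepend. Next row=LF[0]=1
  step 3: row=1, L[1]='C', prepend. Next row=LF[1]=5
  step 4: row=5, L[5]='B', prepend. Next row=LF[5]=4
  step 5: row=4, L[4]='2', prepend. Next row=LF[4]=3
  step 6: row=3, L[3]='0', prepend. Next row=LF[3]=2
Reversed output: 02BC0$

Answer: 02BC0$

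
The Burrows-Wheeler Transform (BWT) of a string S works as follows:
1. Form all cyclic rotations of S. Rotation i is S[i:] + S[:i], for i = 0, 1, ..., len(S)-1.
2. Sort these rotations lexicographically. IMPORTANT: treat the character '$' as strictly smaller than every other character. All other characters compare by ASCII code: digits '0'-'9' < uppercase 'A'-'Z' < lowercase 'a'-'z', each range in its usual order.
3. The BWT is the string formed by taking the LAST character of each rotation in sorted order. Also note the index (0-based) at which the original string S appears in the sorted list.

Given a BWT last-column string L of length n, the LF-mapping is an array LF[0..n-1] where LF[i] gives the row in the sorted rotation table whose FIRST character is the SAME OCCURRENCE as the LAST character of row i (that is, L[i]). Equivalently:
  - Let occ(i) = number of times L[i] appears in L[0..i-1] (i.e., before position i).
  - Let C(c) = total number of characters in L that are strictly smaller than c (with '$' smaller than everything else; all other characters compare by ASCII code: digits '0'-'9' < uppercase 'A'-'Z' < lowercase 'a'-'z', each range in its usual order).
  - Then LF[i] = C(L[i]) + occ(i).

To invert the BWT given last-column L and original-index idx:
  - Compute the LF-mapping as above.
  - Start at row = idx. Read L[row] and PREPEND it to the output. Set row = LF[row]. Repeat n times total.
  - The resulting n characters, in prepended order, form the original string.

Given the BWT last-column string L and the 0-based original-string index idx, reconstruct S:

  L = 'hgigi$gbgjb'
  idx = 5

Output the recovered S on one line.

LF mapping: 7 3 8 4 9 0 5 1 6 10 2
Walk LF starting at row 5, prepending L[row]:
  step 1: row=5, L[5]='$', prepend. Next row=LF[5]=0
  step 2: row=0, L[0]='h', prepend. Next row=LF[0]=7
  step 3: row=7, L[7]='b', prepend. Next row=LF[7]=1
  step 4: row=1, L[1]='g', prepend. Next row=LF[1]=3
  step 5: row=3, L[3]='g', prepend. Next row=LF[3]=4
  step 6: row=4, L[4]='i', prepend. Next row=LF[4]=9
  step 7: row=9, L[9]='j', prepend. Next row=LF[9]=10
  step 8: row=10, L[10]='b', prepend. Next row=LF[10]=2
  step 9: row=2, L[2]='i', prepend. Next row=LF[2]=8
  step 10: row=8, L[8]='g', prepend. Next row=LF[8]=6
  step 11: row=6, L[6]='g', prepend. Next row=LF[6]=5
Reversed output: ggibjiggbh$

Answer: ggibjiggbh$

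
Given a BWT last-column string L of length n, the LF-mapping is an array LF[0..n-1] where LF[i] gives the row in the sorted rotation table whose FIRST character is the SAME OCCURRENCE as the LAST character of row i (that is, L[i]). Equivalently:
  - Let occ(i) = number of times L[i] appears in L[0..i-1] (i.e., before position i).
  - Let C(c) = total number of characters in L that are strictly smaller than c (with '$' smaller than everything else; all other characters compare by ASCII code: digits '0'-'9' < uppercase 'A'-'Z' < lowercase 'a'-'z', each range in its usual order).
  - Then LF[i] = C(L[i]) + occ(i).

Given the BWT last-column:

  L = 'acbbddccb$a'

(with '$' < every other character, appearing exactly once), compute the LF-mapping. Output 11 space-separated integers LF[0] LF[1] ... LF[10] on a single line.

Answer: 1 6 3 4 9 10 7 8 5 0 2

Derivation:
Char counts: '$':1, 'a':2, 'b':3, 'c':3, 'd':2
C (first-col start): C('$')=0, C('a')=1, C('b')=3, C('c')=6, C('d')=9
L[0]='a': occ=0, LF[0]=C('a')+0=1+0=1
L[1]='c': occ=0, LF[1]=C('c')+0=6+0=6
L[2]='b': occ=0, LF[2]=C('b')+0=3+0=3
L[3]='b': occ=1, LF[3]=C('b')+1=3+1=4
L[4]='d': occ=0, LF[4]=C('d')+0=9+0=9
L[5]='d': occ=1, LF[5]=C('d')+1=9+1=10
L[6]='c': occ=1, LF[6]=C('c')+1=6+1=7
L[7]='c': occ=2, LF[7]=C('c')+2=6+2=8
L[8]='b': occ=2, LF[8]=C('b')+2=3+2=5
L[9]='$': occ=0, LF[9]=C('$')+0=0+0=0
L[10]='a': occ=1, LF[10]=C('a')+1=1+1=2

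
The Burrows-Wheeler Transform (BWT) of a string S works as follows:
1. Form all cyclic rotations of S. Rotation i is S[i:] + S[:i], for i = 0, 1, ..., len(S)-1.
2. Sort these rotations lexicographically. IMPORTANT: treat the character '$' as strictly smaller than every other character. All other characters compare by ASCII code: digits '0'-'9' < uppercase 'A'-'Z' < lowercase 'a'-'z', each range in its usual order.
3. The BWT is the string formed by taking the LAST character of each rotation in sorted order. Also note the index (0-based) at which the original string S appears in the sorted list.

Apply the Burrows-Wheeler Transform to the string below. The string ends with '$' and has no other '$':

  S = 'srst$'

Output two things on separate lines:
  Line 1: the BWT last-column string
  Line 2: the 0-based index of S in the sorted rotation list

All 5 rotations (rotation i = S[i:]+S[:i]):
  rot[0] = srst$
  rot[1] = rst$s
  rot[2] = st$sr
  rot[3] = t$srs
  rot[4] = $srst
Sorted (with $ < everything):
  sorted[0] = $srst  (last char: 't')
  sorted[1] = rst$s  (last char: 's')
  sorted[2] = srst$  (last char: '$')
  sorted[3] = st$sr  (last char: 'r')
  sorted[4] = t$srs  (last char: 's')
Last column: ts$rs
Original string S is at sorted index 2

Answer: ts$rs
2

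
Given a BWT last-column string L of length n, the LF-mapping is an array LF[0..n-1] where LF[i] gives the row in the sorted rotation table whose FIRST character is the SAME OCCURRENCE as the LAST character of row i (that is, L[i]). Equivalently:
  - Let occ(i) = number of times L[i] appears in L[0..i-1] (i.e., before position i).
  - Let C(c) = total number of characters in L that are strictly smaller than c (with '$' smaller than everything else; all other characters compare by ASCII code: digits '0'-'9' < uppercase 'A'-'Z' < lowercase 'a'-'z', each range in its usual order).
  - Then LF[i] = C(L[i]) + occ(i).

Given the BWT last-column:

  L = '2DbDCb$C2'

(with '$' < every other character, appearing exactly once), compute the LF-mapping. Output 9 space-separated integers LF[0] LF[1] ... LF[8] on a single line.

Answer: 1 5 7 6 3 8 0 4 2

Derivation:
Char counts: '$':1, '2':2, 'C':2, 'D':2, 'b':2
C (first-col start): C('$')=0, C('2')=1, C('C')=3, C('D')=5, C('b')=7
L[0]='2': occ=0, LF[0]=C('2')+0=1+0=1
L[1]='D': occ=0, LF[1]=C('D')+0=5+0=5
L[2]='b': occ=0, LF[2]=C('b')+0=7+0=7
L[3]='D': occ=1, LF[3]=C('D')+1=5+1=6
L[4]='C': occ=0, LF[4]=C('C')+0=3+0=3
L[5]='b': occ=1, LF[5]=C('b')+1=7+1=8
L[6]='$': occ=0, LF[6]=C('$')+0=0+0=0
L[7]='C': occ=1, LF[7]=C('C')+1=3+1=4
L[8]='2': occ=1, LF[8]=C('2')+1=1+1=2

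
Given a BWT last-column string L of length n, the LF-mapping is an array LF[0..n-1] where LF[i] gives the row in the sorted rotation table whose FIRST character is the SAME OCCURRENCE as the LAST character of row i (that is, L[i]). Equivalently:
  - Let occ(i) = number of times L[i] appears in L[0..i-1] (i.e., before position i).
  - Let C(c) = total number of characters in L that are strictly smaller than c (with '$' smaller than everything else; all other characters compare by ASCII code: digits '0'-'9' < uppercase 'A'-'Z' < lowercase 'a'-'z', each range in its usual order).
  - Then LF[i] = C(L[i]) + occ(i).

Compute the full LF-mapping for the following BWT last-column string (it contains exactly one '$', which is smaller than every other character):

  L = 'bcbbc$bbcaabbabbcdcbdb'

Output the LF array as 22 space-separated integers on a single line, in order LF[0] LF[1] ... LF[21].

Answer: 4 15 5 6 16 0 7 8 17 1 2 9 10 3 11 12 18 20 19 13 21 14

Derivation:
Char counts: '$':1, 'a':3, 'b':11, 'c':5, 'd':2
C (first-col start): C('$')=0, C('a')=1, C('b')=4, C('c')=15, C('d')=20
L[0]='b': occ=0, LF[0]=C('b')+0=4+0=4
L[1]='c': occ=0, LF[1]=C('c')+0=15+0=15
L[2]='b': occ=1, LF[2]=C('b')+1=4+1=5
L[3]='b': occ=2, LF[3]=C('b')+2=4+2=6
L[4]='c': occ=1, LF[4]=C('c')+1=15+1=16
L[5]='$': occ=0, LF[5]=C('$')+0=0+0=0
L[6]='b': occ=3, LF[6]=C('b')+3=4+3=7
L[7]='b': occ=4, LF[7]=C('b')+4=4+4=8
L[8]='c': occ=2, LF[8]=C('c')+2=15+2=17
L[9]='a': occ=0, LF[9]=C('a')+0=1+0=1
L[10]='a': occ=1, LF[10]=C('a')+1=1+1=2
L[11]='b': occ=5, LF[11]=C('b')+5=4+5=9
L[12]='b': occ=6, LF[12]=C('b')+6=4+6=10
L[13]='a': occ=2, LF[13]=C('a')+2=1+2=3
L[14]='b': occ=7, LF[14]=C('b')+7=4+7=11
L[15]='b': occ=8, LF[15]=C('b')+8=4+8=12
L[16]='c': occ=3, LF[16]=C('c')+3=15+3=18
L[17]='d': occ=0, LF[17]=C('d')+0=20+0=20
L[18]='c': occ=4, LF[18]=C('c')+4=15+4=19
L[19]='b': occ=9, LF[19]=C('b')+9=4+9=13
L[20]='d': occ=1, LF[20]=C('d')+1=20+1=21
L[21]='b': occ=10, LF[21]=C('b')+10=4+10=14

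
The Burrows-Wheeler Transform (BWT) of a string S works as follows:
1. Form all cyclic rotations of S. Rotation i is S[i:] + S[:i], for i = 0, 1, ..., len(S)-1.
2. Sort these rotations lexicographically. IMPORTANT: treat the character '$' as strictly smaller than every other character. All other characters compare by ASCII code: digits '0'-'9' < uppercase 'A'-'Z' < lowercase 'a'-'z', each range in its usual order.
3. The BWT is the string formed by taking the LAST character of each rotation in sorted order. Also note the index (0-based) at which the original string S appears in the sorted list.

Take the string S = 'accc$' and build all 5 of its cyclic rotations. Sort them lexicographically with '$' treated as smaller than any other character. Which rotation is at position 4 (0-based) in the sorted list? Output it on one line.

Answer: ccc$a

Derivation:
All 5 rotations (rotation i = S[i:]+S[:i]):
  rot[0] = accc$
  rot[1] = ccc$a
  rot[2] = cc$ac
  rot[3] = c$acc
  rot[4] = $accc
Sorted (with $ < everything):
  sorted[0] = $accc
  sorted[1] = accc$
  sorted[2] = c$acc
  sorted[3] = cc$ac
  sorted[4] = ccc$a
sorted[4] = ccc$a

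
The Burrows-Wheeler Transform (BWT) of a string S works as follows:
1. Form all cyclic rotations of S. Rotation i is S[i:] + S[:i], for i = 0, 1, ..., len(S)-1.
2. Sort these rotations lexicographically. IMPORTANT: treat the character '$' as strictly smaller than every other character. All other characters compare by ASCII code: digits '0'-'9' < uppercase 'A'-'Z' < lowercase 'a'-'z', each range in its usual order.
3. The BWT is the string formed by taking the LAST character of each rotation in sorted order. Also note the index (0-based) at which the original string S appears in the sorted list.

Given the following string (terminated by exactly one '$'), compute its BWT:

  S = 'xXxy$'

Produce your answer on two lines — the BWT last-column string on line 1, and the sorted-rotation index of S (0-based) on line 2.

Answer: yx$Xx
2

Derivation:
All 5 rotations (rotation i = S[i:]+S[:i]):
  rot[0] = xXxy$
  rot[1] = Xxy$x
  rot[2] = xy$xX
  rot[3] = y$xXx
  rot[4] = $xXxy
Sorted (with $ < everything):
  sorted[0] = $xXxy  (last char: 'y')
  sorted[1] = Xxy$x  (last char: 'x')
  sorted[2] = xXxy$  (last char: '$')
  sorted[3] = xy$xX  (last char: 'X')
  sorted[4] = y$xXx  (last char: 'x')
Last column: yx$Xx
Original string S is at sorted index 2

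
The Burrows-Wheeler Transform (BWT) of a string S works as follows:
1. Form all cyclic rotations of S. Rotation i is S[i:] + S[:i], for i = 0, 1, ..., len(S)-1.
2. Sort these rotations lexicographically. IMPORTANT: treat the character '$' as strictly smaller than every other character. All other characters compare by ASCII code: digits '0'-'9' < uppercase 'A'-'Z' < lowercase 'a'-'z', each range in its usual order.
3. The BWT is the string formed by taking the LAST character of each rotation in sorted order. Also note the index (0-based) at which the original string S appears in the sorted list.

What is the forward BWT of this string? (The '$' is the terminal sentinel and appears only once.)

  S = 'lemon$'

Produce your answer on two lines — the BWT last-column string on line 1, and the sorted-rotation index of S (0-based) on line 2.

All 6 rotations (rotation i = S[i:]+S[:i]):
  rot[0] = lemon$
  rot[1] = emon$l
  rot[2] = mon$le
  rot[3] = on$lem
  rot[4] = n$lemo
  rot[5] = $lemon
Sorted (with $ < everything):
  sorted[0] = $lemon  (last char: 'n')
  sorted[1] = emon$l  (last char: 'l')
  sorted[2] = lemon$  (last char: '$')
  sorted[3] = mon$le  (last char: 'e')
  sorted[4] = n$lemo  (last char: 'o')
  sorted[5] = on$lem  (last char: 'm')
Last column: nl$eom
Original string S is at sorted index 2

Answer: nl$eom
2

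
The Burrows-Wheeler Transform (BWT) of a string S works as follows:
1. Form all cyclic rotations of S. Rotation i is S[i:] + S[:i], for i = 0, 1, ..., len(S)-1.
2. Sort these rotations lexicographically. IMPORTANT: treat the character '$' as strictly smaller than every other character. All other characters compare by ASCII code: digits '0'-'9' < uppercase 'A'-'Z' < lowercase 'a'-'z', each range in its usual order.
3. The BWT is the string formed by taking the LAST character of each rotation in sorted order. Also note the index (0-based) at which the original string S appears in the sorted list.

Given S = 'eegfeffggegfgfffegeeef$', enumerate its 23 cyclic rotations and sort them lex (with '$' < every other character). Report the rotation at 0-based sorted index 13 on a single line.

All 23 rotations (rotation i = S[i:]+S[:i]):
  rot[0] = eegfeffggegfgfffegeeef$
  rot[1] = egfeffggegfgfffegeeef$e
  rot[2] = gfeffggegfgfffegeeef$ee
  rot[3] = feffggegfgfffegeeef$eeg
  rot[4] = effggegfgfffegeeef$eegf
  rot[5] = ffggegfgfffegeeef$eegfe
  rot[6] = fggegfgfffegeeef$eegfef
  rot[7] = ggegfgfffegeeef$eegfeff
  rot[8] = gegfgfffegeeef$eegfeffg
  rot[9] = egfgfffegeeef$eegfeffgg
  rot[10] = gfgfffegeeef$eegfeffgge
  rot[11] = fgfffegeeef$eegfeffggeg
  rot[12] = gfffegeeef$eegfeffggegf
  rot[13] = fffegeeef$eegfeffggegfg
  rot[14] = ffegeeef$eegfeffggegfgf
  rot[15] = fegeeef$eegfeffggegfgff
  rot[16] = egeeef$eegfeffggegfgfff
  rot[17] = geeef$eegfeffggegfgfffe
  rot[18] = eeef$eegfeffggegfgfffeg
  rot[19] = eef$eegfeffggegfgfffege
  rot[20] = ef$eegfeffggegfgfffegee
  rot[21] = f$eegfeffggegfgfffegeee
  rot[22] = $eegfeffggegfgfffegeeef
Sorted (with $ < everything):
  sorted[0] = $eegfeffggegfgfffegeeef
  sorted[1] = eeef$eegfeffggegfgfffeg
  sorted[2] = eef$eegfeffggegfgfffege
  sorted[3] = eegfeffggegfgfffegeeef$
  sorted[4] = ef$eegfeffggegfgfffegee
  sorted[5] = effggegfgfffegeeef$eegf
  sorted[6] = egeeef$eegfeffggegfgfff
  sorted[7] = egfeffggegfgfffegeeef$e
  sorted[8] = egfgfffegeeef$eegfeffgg
  sorted[9] = f$eegfeffggegfgfffegeee
  sorted[10] = feffggegfgfffegeeef$eeg
  sorted[11] = fegeeef$eegfeffggegfgff
  sorted[12] = ffegeeef$eegfeffggegfgf
  sorted[13] = fffegeeef$eegfeffggegfg
  sorted[14] = ffggegfgfffegeeef$eegfe
  sorted[15] = fgfffegeeef$eegfeffggeg
  sorted[16] = fggegfgfffegeeef$eegfef
  sorted[17] = geeef$eegfeffggegfgfffe
  sorted[18] = gegfgfffegeeef$eegfeffg
  sorted[19] = gfeffggegfgfffegeeef$ee
  sorted[20] = gfffegeeef$eegfeffggegf
  sorted[21] = gfgfffegeeef$eegfeffgge
  sorted[22] = ggegfgfffegeeef$eegfeff
sorted[13] = fffegeeef$eegfeffggegfg

Answer: fffegeeef$eegfeffggegfg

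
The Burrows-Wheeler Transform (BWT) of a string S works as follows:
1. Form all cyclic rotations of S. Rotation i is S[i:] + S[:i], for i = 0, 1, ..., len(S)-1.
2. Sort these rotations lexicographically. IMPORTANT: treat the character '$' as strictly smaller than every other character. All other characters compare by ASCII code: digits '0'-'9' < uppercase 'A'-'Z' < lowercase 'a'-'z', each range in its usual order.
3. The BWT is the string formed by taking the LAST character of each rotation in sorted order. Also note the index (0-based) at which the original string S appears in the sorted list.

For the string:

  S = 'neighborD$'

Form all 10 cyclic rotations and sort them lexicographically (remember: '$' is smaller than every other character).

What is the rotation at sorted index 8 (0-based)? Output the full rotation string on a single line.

All 10 rotations (rotation i = S[i:]+S[:i]):
  rot[0] = neighborD$
  rot[1] = eighborD$n
  rot[2] = ighborD$ne
  rot[3] = ghborD$nei
  rot[4] = hborD$neig
  rot[5] = borD$neigh
  rot[6] = orD$neighb
  rot[7] = rD$neighbo
  rot[8] = D$neighbor
  rot[9] = $neighborD
Sorted (with $ < everything):
  sorted[0] = $neighborD
  sorted[1] = D$neighbor
  sorted[2] = borD$neigh
  sorted[3] = eighborD$n
  sorted[4] = ghborD$nei
  sorted[5] = hborD$neig
  sorted[6] = ighborD$ne
  sorted[7] = neighborD$
  sorted[8] = orD$neighb
  sorted[9] = rD$neighbo
sorted[8] = orD$neighb

Answer: orD$neighb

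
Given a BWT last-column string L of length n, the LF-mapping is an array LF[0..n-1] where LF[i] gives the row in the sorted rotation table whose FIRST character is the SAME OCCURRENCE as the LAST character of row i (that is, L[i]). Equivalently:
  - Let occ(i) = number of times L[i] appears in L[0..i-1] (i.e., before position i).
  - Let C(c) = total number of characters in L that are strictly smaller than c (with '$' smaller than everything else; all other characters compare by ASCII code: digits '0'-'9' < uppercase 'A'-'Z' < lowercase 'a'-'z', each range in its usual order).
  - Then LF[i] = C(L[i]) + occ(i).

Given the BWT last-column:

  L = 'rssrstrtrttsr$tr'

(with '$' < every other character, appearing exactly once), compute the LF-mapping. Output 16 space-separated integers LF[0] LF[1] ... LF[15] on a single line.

Answer: 1 7 8 2 9 11 3 12 4 13 14 10 5 0 15 6

Derivation:
Char counts: '$':1, 'r':6, 's':4, 't':5
C (first-col start): C('$')=0, C('r')=1, C('s')=7, C('t')=11
L[0]='r': occ=0, LF[0]=C('r')+0=1+0=1
L[1]='s': occ=0, LF[1]=C('s')+0=7+0=7
L[2]='s': occ=1, LF[2]=C('s')+1=7+1=8
L[3]='r': occ=1, LF[3]=C('r')+1=1+1=2
L[4]='s': occ=2, LF[4]=C('s')+2=7+2=9
L[5]='t': occ=0, LF[5]=C('t')+0=11+0=11
L[6]='r': occ=2, LF[6]=C('r')+2=1+2=3
L[7]='t': occ=1, LF[7]=C('t')+1=11+1=12
L[8]='r': occ=3, LF[8]=C('r')+3=1+3=4
L[9]='t': occ=2, LF[9]=C('t')+2=11+2=13
L[10]='t': occ=3, LF[10]=C('t')+3=11+3=14
L[11]='s': occ=3, LF[11]=C('s')+3=7+3=10
L[12]='r': occ=4, LF[12]=C('r')+4=1+4=5
L[13]='$': occ=0, LF[13]=C('$')+0=0+0=0
L[14]='t': occ=4, LF[14]=C('t')+4=11+4=15
L[15]='r': occ=5, LF[15]=C('r')+5=1+5=6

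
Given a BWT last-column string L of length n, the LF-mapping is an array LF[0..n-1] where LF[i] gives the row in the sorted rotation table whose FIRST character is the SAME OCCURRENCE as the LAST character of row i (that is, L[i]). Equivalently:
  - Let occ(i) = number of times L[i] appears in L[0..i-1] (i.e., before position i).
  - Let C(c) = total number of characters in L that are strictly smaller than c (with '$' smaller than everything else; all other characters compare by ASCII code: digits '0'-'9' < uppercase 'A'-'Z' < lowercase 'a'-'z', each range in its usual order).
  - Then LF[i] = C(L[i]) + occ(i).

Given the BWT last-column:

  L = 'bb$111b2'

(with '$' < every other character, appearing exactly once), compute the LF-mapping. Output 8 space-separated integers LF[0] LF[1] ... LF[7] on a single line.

Char counts: '$':1, '1':3, '2':1, 'b':3
C (first-col start): C('$')=0, C('1')=1, C('2')=4, C('b')=5
L[0]='b': occ=0, LF[0]=C('b')+0=5+0=5
L[1]='b': occ=1, LF[1]=C('b')+1=5+1=6
L[2]='$': occ=0, LF[2]=C('$')+0=0+0=0
L[3]='1': occ=0, LF[3]=C('1')+0=1+0=1
L[4]='1': occ=1, LF[4]=C('1')+1=1+1=2
L[5]='1': occ=2, LF[5]=C('1')+2=1+2=3
L[6]='b': occ=2, LF[6]=C('b')+2=5+2=7
L[7]='2': occ=0, LF[7]=C('2')+0=4+0=4

Answer: 5 6 0 1 2 3 7 4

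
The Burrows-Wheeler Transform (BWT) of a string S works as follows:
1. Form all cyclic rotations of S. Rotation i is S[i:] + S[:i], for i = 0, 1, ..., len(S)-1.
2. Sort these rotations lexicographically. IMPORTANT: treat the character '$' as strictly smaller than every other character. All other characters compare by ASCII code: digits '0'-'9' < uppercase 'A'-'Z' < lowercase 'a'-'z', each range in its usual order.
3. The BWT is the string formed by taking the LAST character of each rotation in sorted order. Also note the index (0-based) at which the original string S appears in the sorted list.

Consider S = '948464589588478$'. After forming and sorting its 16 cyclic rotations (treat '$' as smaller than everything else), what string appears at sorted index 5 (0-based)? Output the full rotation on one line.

All 16 rotations (rotation i = S[i:]+S[:i]):
  rot[0] = 948464589588478$
  rot[1] = 48464589588478$9
  rot[2] = 8464589588478$94
  rot[3] = 464589588478$948
  rot[4] = 64589588478$9484
  rot[5] = 4589588478$94846
  rot[6] = 589588478$948464
  rot[7] = 89588478$9484645
  rot[8] = 9588478$94846458
  rot[9] = 588478$948464589
  rot[10] = 88478$9484645895
  rot[11] = 8478$94846458958
  rot[12] = 478$948464589588
  rot[13] = 78$9484645895884
  rot[14] = 8$94846458958847
  rot[15] = $948464589588478
Sorted (with $ < everything):
  sorted[0] = $948464589588478
  sorted[1] = 4589588478$94846
  sorted[2] = 464589588478$948
  sorted[3] = 478$948464589588
  sorted[4] = 48464589588478$9
  sorted[5] = 588478$948464589
  sorted[6] = 589588478$948464
  sorted[7] = 64589588478$9484
  sorted[8] = 78$9484645895884
  sorted[9] = 8$94846458958847
  sorted[10] = 8464589588478$94
  sorted[11] = 8478$94846458958
  sorted[12] = 88478$9484645895
  sorted[13] = 89588478$9484645
  sorted[14] = 948464589588478$
  sorted[15] = 9588478$94846458
sorted[5] = 588478$948464589

Answer: 588478$948464589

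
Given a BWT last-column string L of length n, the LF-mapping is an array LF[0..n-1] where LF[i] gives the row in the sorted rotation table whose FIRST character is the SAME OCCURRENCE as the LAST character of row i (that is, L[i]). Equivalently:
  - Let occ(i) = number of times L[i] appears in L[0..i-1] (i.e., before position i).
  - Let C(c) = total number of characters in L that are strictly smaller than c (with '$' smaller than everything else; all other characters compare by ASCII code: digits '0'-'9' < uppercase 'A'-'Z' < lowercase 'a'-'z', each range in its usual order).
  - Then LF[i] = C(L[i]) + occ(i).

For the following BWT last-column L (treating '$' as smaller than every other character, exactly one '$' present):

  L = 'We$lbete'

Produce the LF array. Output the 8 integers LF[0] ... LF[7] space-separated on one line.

Answer: 1 3 0 6 2 4 7 5

Derivation:
Char counts: '$':1, 'W':1, 'b':1, 'e':3, 'l':1, 't':1
C (first-col start): C('$')=0, C('W')=1, C('b')=2, C('e')=3, C('l')=6, C('t')=7
L[0]='W': occ=0, LF[0]=C('W')+0=1+0=1
L[1]='e': occ=0, LF[1]=C('e')+0=3+0=3
L[2]='$': occ=0, LF[2]=C('$')+0=0+0=0
L[3]='l': occ=0, LF[3]=C('l')+0=6+0=6
L[4]='b': occ=0, LF[4]=C('b')+0=2+0=2
L[5]='e': occ=1, LF[5]=C('e')+1=3+1=4
L[6]='t': occ=0, LF[6]=C('t')+0=7+0=7
L[7]='e': occ=2, LF[7]=C('e')+2=3+2=5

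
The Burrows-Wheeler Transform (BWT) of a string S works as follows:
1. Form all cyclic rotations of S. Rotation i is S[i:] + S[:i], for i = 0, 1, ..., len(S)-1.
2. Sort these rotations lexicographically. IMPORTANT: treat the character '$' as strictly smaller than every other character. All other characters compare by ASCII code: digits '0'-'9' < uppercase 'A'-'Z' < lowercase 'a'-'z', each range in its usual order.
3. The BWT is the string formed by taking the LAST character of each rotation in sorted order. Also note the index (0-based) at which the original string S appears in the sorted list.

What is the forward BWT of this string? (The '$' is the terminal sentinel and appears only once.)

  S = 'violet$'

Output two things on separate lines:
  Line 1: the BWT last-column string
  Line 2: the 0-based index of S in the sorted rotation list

All 7 rotations (rotation i = S[i:]+S[:i]):
  rot[0] = violet$
  rot[1] = iolet$v
  rot[2] = olet$vi
  rot[3] = let$vio
  rot[4] = et$viol
  rot[5] = t$viole
  rot[6] = $violet
Sorted (with $ < everything):
  sorted[0] = $violet  (last char: 't')
  sorted[1] = et$viol  (last char: 'l')
  sorted[2] = iolet$v  (last char: 'v')
  sorted[3] = let$vio  (last char: 'o')
  sorted[4] = olet$vi  (last char: 'i')
  sorted[5] = t$viole  (last char: 'e')
  sorted[6] = violet$  (last char: '$')
Last column: tlvoie$
Original string S is at sorted index 6

Answer: tlvoie$
6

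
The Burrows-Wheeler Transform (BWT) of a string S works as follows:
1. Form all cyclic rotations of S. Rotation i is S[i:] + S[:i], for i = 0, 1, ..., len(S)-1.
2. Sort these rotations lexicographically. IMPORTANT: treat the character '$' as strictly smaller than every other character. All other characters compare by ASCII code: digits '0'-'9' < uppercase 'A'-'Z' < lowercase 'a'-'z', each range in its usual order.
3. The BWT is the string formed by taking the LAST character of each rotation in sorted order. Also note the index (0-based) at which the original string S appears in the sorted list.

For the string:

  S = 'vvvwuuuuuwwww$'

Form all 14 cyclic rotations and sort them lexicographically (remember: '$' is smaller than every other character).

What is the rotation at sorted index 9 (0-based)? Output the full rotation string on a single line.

Answer: w$vvvwuuuuuwww

Derivation:
All 14 rotations (rotation i = S[i:]+S[:i]):
  rot[0] = vvvwuuuuuwwww$
  rot[1] = vvwuuuuuwwww$v
  rot[2] = vwuuuuuwwww$vv
  rot[3] = wuuuuuwwww$vvv
  rot[4] = uuuuuwwww$vvvw
  rot[5] = uuuuwwww$vvvwu
  rot[6] = uuuwwww$vvvwuu
  rot[7] = uuwwww$vvvwuuu
  rot[8] = uwwww$vvvwuuuu
  rot[9] = wwww$vvvwuuuuu
  rot[10] = www$vvvwuuuuuw
  rot[11] = ww$vvvwuuuuuww
  rot[12] = w$vvvwuuuuuwww
  rot[13] = $vvvwuuuuuwwww
Sorted (with $ < everything):
  sorted[0] = $vvvwuuuuuwwww
  sorted[1] = uuuuuwwww$vvvw
  sorted[2] = uuuuwwww$vvvwu
  sorted[3] = uuuwwww$vvvwuu
  sorted[4] = uuwwww$vvvwuuu
  sorted[5] = uwwww$vvvwuuuu
  sorted[6] = vvvwuuuuuwwww$
  sorted[7] = vvwuuuuuwwww$v
  sorted[8] = vwuuuuuwwww$vv
  sorted[9] = w$vvvwuuuuuwww
  sorted[10] = wuuuuuwwww$vvv
  sorted[11] = ww$vvvwuuuuuww
  sorted[12] = www$vvvwuuuuuw
  sorted[13] = wwww$vvvwuuuuu
sorted[9] = w$vvvwuuuuuwww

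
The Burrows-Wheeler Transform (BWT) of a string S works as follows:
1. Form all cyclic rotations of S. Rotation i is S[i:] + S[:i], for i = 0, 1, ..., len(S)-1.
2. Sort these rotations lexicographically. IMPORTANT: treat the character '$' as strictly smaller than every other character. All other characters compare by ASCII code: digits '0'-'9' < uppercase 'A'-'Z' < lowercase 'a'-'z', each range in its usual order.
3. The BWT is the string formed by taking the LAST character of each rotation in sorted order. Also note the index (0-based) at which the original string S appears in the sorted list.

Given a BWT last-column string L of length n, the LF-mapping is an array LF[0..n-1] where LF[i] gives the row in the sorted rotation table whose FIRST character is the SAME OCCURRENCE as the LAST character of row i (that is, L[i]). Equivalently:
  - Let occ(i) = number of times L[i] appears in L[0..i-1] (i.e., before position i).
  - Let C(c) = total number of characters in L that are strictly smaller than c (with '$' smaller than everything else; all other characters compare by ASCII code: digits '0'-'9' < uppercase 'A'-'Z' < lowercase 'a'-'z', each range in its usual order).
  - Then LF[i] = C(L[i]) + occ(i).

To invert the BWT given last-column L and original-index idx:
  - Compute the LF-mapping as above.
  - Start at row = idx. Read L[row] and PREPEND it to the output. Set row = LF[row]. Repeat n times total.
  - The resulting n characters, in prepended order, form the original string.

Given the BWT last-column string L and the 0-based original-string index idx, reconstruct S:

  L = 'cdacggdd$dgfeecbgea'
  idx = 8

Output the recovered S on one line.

Answer: dcfeeegdddaaggcbgc$

Derivation:
LF mapping: 4 7 1 5 15 16 8 9 0 10 17 14 11 12 6 3 18 13 2
Walk LF starting at row 8, prepending L[row]:
  step 1: row=8, L[8]='$', prepend. Next row=LF[8]=0
  step 2: row=0, L[0]='c', prepend. Next row=LF[0]=4
  step 3: row=4, L[4]='g', prepend. Next row=LF[4]=15
  step 4: row=15, L[15]='b', prepend. Next row=LF[15]=3
  step 5: row=3, L[3]='c', prepend. Next row=LF[3]=5
  step 6: row=5, L[5]='g', prepend. Next row=LF[5]=16
  step 7: row=16, L[16]='g', prepend. Next row=LF[16]=18
  step 8: row=18, L[18]='a', prepend. Next row=LF[18]=2
  step 9: row=2, L[2]='a', prepend. Next row=LF[2]=1
  step 10: row=1, L[1]='d', prepend. Next row=LF[1]=7
  step 11: row=7, L[7]='d', prepend. Next row=LF[7]=9
  step 12: row=9, L[9]='d', prepend. Next row=LF[9]=10
  step 13: row=10, L[10]='g', prepend. Next row=LF[10]=17
  step 14: row=17, L[17]='e', prepend. Next row=LF[17]=13
  step 15: row=13, L[13]='e', prepend. Next row=LF[13]=12
  step 16: row=12, L[12]='e', prepend. Next row=LF[12]=11
  step 17: row=11, L[11]='f', prepend. Next row=LF[11]=14
  step 18: row=14, L[14]='c', prepend. Next row=LF[14]=6
  step 19: row=6, L[6]='d', prepend. Next row=LF[6]=8
Reversed output: dcfeeegdddaaggcbgc$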